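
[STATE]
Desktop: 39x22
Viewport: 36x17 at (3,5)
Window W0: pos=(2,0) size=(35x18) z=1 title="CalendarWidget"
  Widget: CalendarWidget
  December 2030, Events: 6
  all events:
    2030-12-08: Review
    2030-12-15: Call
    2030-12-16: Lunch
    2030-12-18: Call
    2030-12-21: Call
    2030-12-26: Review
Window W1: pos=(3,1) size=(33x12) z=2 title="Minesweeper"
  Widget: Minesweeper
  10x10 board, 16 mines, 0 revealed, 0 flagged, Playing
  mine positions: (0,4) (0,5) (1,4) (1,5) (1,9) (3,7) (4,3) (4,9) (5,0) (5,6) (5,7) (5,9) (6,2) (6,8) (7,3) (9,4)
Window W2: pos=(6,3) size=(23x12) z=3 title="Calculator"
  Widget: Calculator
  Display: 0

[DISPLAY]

┃■■┠─────────────────────┨      ┃┃  
┃■■┃                    0┃      ┃┃  
┃■■┃┌───┬───┬───┬───┐    ┃      ┃┃  
┃■■┃│ 7 │ 8 │ 9 │ ÷ │    ┃      ┃┃  
┃■■┃├───┼───┼───┼───┤    ┃      ┃┃  
┃■■┃│ 4 │ 5 │ 6 │ × │    ┃      ┃┃  
┃■■┃├───┼───┼───┼───┤    ┃      ┃┃  
┗━━┃│ 1 │ 2 │ 3 │ - │    ┃━━━━━━┛┃  
   ┃└───┴───┴───┴───┘    ┃       ┃  
   ┗━━━━━━━━━━━━━━━━━━━━━┛       ┃  
                                 ┃  
                                 ┃  
━━━━━━━━━━━━━━━━━━━━━━━━━━━━━━━━━┛  
                                    
                                    
                                    
                                    


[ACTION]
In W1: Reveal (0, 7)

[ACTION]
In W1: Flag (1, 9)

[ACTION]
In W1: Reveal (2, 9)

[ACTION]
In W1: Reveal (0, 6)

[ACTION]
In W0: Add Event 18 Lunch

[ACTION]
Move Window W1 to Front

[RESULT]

┃■■■■■■2 1⚑                     ┃┃  
┃■■■■■■2121                     ┃┃  
┃■■■■■■■■■■                     ┃┃  
┃■■■■■■■■■■                     ┃┃  
┃■■■■■■■■■■                     ┃┃  
┃■■■■■■■■■■                     ┃┃  
┃■■■■■■■■■■                     ┃┃  
┗━━━━━━━━━━━━━━━━━━━━━━━━━━━━━━━┛┃  
   ┃└───┴───┴───┴───┘    ┃       ┃  
   ┗━━━━━━━━━━━━━━━━━━━━━┛       ┃  
                                 ┃  
                                 ┃  
━━━━━━━━━━━━━━━━━━━━━━━━━━━━━━━━━┛  
                                    
                                    
                                    
                                    


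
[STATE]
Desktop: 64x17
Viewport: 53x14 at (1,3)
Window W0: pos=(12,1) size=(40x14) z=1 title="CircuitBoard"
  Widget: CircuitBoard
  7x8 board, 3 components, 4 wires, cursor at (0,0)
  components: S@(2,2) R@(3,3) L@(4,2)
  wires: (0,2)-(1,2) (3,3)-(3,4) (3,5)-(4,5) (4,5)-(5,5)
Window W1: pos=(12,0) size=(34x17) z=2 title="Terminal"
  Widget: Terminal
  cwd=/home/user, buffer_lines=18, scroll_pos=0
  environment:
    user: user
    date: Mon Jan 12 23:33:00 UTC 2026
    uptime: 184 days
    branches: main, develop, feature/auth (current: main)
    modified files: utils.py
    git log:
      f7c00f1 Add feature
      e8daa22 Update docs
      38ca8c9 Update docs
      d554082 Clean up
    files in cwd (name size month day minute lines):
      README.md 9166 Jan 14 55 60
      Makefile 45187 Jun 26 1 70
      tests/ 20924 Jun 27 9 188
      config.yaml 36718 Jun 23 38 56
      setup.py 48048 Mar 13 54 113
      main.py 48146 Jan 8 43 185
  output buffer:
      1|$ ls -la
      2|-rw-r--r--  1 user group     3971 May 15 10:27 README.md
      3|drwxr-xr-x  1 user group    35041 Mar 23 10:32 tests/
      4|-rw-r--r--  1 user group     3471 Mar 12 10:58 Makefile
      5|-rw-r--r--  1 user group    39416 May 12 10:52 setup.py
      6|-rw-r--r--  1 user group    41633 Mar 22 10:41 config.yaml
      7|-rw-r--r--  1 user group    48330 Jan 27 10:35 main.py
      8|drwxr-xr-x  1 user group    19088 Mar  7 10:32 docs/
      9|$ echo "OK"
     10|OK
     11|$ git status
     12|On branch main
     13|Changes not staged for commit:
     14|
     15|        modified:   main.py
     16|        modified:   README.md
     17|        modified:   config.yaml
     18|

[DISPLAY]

           ┃$ ls -la                        ┃─────┨  
           ┃-rw-r--r--  1 user group     397┃     ┃  
           ┃drwxr-xr-x  1 user group    3504┃     ┃  
           ┃-rw-r--r--  1 user group     347┃     ┃  
           ┃-rw-r--r--  1 user group    3941┃     ┃  
           ┃-rw-r--r--  1 user group    4163┃     ┃  
           ┃-rw-r--r--  1 user group    4833┃     ┃  
           ┃drwxr-xr-x  1 user group    1908┃     ┃  
           ┃$ echo "OK"                     ┃     ┃  
           ┃OK                              ┃     ┃  
           ┃$ git status                    ┃     ┃  
           ┃On branch main                  ┃━━━━━┛  
           ┃Changes not staged for commit:  ┃        
           ┗━━━━━━━━━━━━━━━━━━━━━━━━━━━━━━━━┛        


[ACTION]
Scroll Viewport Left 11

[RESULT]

            ┃$ ls -la                        ┃─────┨ 
            ┃-rw-r--r--  1 user group     397┃     ┃ 
            ┃drwxr-xr-x  1 user group    3504┃     ┃ 
            ┃-rw-r--r--  1 user group     347┃     ┃ 
            ┃-rw-r--r--  1 user group    3941┃     ┃ 
            ┃-rw-r--r--  1 user group    4163┃     ┃ 
            ┃-rw-r--r--  1 user group    4833┃     ┃ 
            ┃drwxr-xr-x  1 user group    1908┃     ┃ 
            ┃$ echo "OK"                     ┃     ┃ 
            ┃OK                              ┃     ┃ 
            ┃$ git status                    ┃     ┃ 
            ┃On branch main                  ┃━━━━━┛ 
            ┃Changes not staged for commit:  ┃       
            ┗━━━━━━━━━━━━━━━━━━━━━━━━━━━━━━━━┛       


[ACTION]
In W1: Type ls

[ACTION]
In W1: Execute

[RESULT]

            ┃$ echo "OK"                     ┃─────┨ 
            ┃OK                              ┃     ┃ 
            ┃$ git status                    ┃     ┃ 
            ┃On branch main                  ┃     ┃ 
            ┃Changes not staged for commit:  ┃     ┃ 
            ┃                                ┃     ┃ 
            ┃        modified:   main.py     ┃     ┃ 
            ┃        modified:   README.md   ┃     ┃ 
            ┃        modified:   config.yaml ┃     ┃ 
            ┃                                ┃     ┃ 
            ┃$ ls                            ┃     ┃ 
            ┃README.md  Makefile  tests/  con┃━━━━━┛ 
            ┃$ █                             ┃       
            ┗━━━━━━━━━━━━━━━━━━━━━━━━━━━━━━━━┛       


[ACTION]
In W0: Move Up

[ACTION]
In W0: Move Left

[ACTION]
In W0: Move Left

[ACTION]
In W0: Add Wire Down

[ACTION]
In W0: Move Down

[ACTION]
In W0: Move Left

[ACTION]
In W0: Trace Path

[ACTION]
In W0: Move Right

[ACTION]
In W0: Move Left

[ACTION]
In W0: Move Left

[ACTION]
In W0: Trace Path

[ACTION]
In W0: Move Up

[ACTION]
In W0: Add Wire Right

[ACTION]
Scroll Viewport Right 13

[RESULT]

 ┃$ echo "OK"                     ┃─────┨            
 ┃OK                              ┃     ┃            
 ┃$ git status                    ┃     ┃            
 ┃On branch main                  ┃     ┃            
 ┃Changes not staged for commit:  ┃     ┃            
 ┃                                ┃     ┃            
 ┃        modified:   main.py     ┃     ┃            
 ┃        modified:   README.md   ┃     ┃            
 ┃        modified:   config.yaml ┃     ┃            
 ┃                                ┃     ┃            
 ┃$ ls                            ┃     ┃            
 ┃README.md  Makefile  tests/  con┃━━━━━┛            
 ┃$ █                             ┃                  
 ┗━━━━━━━━━━━━━━━━━━━━━━━━━━━━━━━━┛                  


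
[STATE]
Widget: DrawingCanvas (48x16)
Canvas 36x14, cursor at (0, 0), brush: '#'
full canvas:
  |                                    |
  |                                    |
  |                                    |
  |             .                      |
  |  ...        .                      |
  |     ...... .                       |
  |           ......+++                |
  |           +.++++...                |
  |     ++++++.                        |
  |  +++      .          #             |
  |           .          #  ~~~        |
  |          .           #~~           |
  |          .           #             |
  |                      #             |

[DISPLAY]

+                                               
                                                
                                                
             .                                  
  ...        .                                  
     ...... .                                   
           ......+++                            
           +.++++...                            
     ++++++.                                    
  +++      .          #                         
           .          #  ~~~                    
          .           #~~                       
          .           #                         
                      #                         
                                                
                                                


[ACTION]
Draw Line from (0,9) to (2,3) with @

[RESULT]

+       @@                                      
     @@@                                        
   @@                                           
             .                                  
  ...        .                                  
     ...... .                                   
           ......+++                            
           +.++++...                            
     ++++++.                                    
  +++      .          #                         
           .          #  ~~~                    
          .           #~~                       
          .           #                         
                      #                         
                                                
                                                


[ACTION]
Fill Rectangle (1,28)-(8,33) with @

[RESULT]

+       @@                                      
     @@@                    @@@@@@              
   @@                       @@@@@@              
             .              @@@@@@              
  ...        .              @@@@@@              
     ...... .               @@@@@@              
           ......+++        @@@@@@              
           +.++++...        @@@@@@              
     ++++++.                @@@@@@              
  +++      .          #                         
           .          #  ~~~                    
          .           #~~                       
          .           #                         
                      #                         
                                                
                                                


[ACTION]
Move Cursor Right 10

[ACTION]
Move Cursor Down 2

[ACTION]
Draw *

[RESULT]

        @@                                      
     @@@                    @@@@@@              
   @@     *                 @@@@@@              
             .              @@@@@@              
  ...        .              @@@@@@              
     ...... .               @@@@@@              
           ......+++        @@@@@@              
           +.++++...        @@@@@@              
     ++++++.                @@@@@@              
  +++      .          #                         
           .          #  ~~~                    
          .           #~~                       
          .           #                         
                      #                         
                                                
                                                


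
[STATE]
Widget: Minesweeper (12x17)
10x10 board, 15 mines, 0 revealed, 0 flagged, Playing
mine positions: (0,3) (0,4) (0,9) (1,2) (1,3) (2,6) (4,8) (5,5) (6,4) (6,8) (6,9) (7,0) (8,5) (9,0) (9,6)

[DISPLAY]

■■■■■■■■■■  
■■■■■■■■■■  
■■■■■■■■■■  
■■■■■■■■■■  
■■■■■■■■■■  
■■■■■■■■■■  
■■■■■■■■■■  
■■■■■■■■■■  
■■■■■■■■■■  
■■■■■■■■■■  
            
            
            
            
            
            
            


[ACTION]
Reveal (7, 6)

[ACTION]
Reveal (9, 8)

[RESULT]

■■■■■■■■■■  
■■■■■■■■■■  
■■■■■■■■■■  
■■■■■■■■■■  
■■■■■■■■■■  
■■■■■■■■■■  
■■■■■■■■■■  
■■■■■■1122  
■■■■■■■1    
■■■■■■■1    
            
            
            
            
            
            
            


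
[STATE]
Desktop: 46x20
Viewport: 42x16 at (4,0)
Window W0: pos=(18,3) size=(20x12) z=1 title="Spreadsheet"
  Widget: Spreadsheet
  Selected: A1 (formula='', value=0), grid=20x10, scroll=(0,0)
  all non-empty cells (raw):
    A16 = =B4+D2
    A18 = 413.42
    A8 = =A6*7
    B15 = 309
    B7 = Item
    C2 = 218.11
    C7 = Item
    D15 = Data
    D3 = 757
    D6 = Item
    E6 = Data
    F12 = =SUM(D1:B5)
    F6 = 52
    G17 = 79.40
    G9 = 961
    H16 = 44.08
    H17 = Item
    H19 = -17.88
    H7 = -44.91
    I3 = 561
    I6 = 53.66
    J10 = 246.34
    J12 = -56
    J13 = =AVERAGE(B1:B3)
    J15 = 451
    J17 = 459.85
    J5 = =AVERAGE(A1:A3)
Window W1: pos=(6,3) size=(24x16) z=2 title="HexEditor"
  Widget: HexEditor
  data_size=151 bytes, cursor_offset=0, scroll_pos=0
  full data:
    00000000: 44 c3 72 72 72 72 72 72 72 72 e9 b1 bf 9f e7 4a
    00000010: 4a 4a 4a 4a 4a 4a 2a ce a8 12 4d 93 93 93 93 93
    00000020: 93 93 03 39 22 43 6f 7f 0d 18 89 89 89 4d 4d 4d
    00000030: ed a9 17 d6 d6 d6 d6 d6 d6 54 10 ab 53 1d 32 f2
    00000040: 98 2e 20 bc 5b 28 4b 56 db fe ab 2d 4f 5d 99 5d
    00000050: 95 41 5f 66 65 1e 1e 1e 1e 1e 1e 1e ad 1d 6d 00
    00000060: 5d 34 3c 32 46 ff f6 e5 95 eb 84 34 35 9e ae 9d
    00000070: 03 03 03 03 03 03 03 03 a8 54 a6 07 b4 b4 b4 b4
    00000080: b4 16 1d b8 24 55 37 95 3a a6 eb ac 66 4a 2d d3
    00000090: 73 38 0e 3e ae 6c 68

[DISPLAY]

                                          
                                          
                                          
  ┏━━━━━━━━━━━━━━━━━━━━━━┓━━━━━━━┓        
  ┃ HexEditor            ┃t      ┃        
  ┠──────────────────────┨───────┨        
  ┃00000000  44 c3 72 72 ┃       ┃        
  ┃00000010  4a 4a 4a 4a ┃    B  ┃        
  ┃00000020  93 93 03 39 ┃-------┃        
  ┃00000030  ed a9 17 d6 ┃]      ┃        
  ┃00000040  98 2e 20 bc ┃0      ┃        
  ┃00000050  95 41 5f 66 ┃0      ┃        
  ┃00000060  5d 34 3c 32 ┃0      ┃        
  ┃00000070  03 03 03 03 ┃0      ┃        
  ┃00000080  b4 16 1d b8 ┃━━━━━━━┛        
  ┃00000090  73 38 0e 3e ┃                


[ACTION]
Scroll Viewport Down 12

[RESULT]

  ┃ HexEditor            ┃t      ┃        
  ┠──────────────────────┨───────┨        
  ┃00000000  44 c3 72 72 ┃       ┃        
  ┃00000010  4a 4a 4a 4a ┃    B  ┃        
  ┃00000020  93 93 03 39 ┃-------┃        
  ┃00000030  ed a9 17 d6 ┃]      ┃        
  ┃00000040  98 2e 20 bc ┃0      ┃        
  ┃00000050  95 41 5f 66 ┃0      ┃        
  ┃00000060  5d 34 3c 32 ┃0      ┃        
  ┃00000070  03 03 03 03 ┃0      ┃        
  ┃00000080  b4 16 1d b8 ┃━━━━━━━┛        
  ┃00000090  73 38 0e 3e ┃                
  ┃                      ┃                
  ┃                      ┃                
  ┗━━━━━━━━━━━━━━━━━━━━━━┛                
                                          


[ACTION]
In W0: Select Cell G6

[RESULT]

  ┃ HexEditor            ┃t      ┃        
  ┠──────────────────────┨───────┨        
  ┃00000000  44 c3 72 72 ┃       ┃        
  ┃00000010  4a 4a 4a 4a ┃    B  ┃        
  ┃00000020  93 93 03 39 ┃-------┃        
  ┃00000030  ed a9 17 d6 ┃0      ┃        
  ┃00000040  98 2e 20 bc ┃0      ┃        
  ┃00000050  95 41 5f 66 ┃0      ┃        
  ┃00000060  5d 34 3c 32 ┃0      ┃        
  ┃00000070  03 03 03 03 ┃0      ┃        
  ┃00000080  b4 16 1d b8 ┃━━━━━━━┛        
  ┃00000090  73 38 0e 3e ┃                
  ┃                      ┃                
  ┃                      ┃                
  ┗━━━━━━━━━━━━━━━━━━━━━━┛                
                                          


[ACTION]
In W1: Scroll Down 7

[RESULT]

  ┃ HexEditor            ┃t      ┃        
  ┠──────────────────────┨───────┨        
  ┃00000070  03 03 03 03 ┃       ┃        
  ┃00000080  b4 16 1d b8 ┃    B  ┃        
  ┃00000090  73 38 0e 3e ┃-------┃        
  ┃                      ┃0      ┃        
  ┃                      ┃0      ┃        
  ┃                      ┃0      ┃        
  ┃                      ┃0      ┃        
  ┃                      ┃0      ┃        
  ┃                      ┃━━━━━━━┛        
  ┃                      ┃                
  ┃                      ┃                
  ┃                      ┃                
  ┗━━━━━━━━━━━━━━━━━━━━━━┛                
                                          


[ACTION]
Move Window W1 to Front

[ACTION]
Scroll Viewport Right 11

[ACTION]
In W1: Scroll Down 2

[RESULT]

  ┃ HexEditor            ┃t      ┃        
  ┠──────────────────────┨───────┨        
  ┃00000090  73 38 0e 3e ┃       ┃        
  ┃                      ┃    B  ┃        
  ┃                      ┃-------┃        
  ┃                      ┃0      ┃        
  ┃                      ┃0      ┃        
  ┃                      ┃0      ┃        
  ┃                      ┃0      ┃        
  ┃                      ┃0      ┃        
  ┃                      ┃━━━━━━━┛        
  ┃                      ┃                
  ┃                      ┃                
  ┃                      ┃                
  ┗━━━━━━━━━━━━━━━━━━━━━━┛                
                                          


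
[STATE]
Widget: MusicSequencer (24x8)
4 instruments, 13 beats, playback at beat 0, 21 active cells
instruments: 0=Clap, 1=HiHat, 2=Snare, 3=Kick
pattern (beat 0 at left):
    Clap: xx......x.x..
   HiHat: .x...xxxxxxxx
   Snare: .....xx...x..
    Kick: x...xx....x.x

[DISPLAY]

      ▼123456789012     
  Clap██······█·█··     
 HiHat·█···████████     
 Snare·····██···█··     
  Kick█···██····█·█     
                        
                        
                        


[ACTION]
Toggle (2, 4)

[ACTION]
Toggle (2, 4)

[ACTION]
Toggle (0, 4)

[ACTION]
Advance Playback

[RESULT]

      0▼23456789012     
  Clap██··█···█·█··     
 HiHat·█···████████     
 Snare·····██···█··     
  Kick█···██····█·█     
                        
                        
                        


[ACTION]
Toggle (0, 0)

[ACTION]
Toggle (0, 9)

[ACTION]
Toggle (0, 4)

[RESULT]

      0▼23456789012     
  Clap·█······███··     
 HiHat·█···████████     
 Snare·····██···█··     
  Kick█···██····█·█     
                        
                        
                        


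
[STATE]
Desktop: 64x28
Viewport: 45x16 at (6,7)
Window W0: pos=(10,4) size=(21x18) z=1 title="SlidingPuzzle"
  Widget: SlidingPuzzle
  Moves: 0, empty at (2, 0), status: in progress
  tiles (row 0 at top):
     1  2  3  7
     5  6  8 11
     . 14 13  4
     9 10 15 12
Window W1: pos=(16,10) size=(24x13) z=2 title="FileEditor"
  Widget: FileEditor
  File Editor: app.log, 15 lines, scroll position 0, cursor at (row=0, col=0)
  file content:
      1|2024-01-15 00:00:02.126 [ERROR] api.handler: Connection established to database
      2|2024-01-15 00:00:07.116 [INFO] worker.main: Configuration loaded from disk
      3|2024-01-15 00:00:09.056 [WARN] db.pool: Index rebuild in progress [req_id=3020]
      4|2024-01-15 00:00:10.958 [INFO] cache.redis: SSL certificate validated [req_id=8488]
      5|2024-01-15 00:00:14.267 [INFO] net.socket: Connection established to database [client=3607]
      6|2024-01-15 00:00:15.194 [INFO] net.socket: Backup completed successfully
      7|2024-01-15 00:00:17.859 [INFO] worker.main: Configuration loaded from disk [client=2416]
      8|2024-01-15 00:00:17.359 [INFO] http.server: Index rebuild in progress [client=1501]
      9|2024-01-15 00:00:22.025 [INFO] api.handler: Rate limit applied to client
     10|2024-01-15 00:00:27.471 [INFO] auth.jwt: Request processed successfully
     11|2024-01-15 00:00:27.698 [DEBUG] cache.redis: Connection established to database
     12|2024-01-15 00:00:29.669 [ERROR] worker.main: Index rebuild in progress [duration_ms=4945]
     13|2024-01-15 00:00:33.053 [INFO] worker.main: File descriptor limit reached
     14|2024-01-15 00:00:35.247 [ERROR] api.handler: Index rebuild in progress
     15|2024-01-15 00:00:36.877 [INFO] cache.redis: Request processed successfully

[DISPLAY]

    ┃┌────┬────┬────┬───┃                    
    ┃│  1 │  2 │  3 │  7┃                    
    ┃├────┼────┼────┼───┃                    
    ┃│  5 ┏━━━━━━━━━━━━━━━━━━━━━━┓           
    ┃├────┃ FileEditor           ┃           
    ┃│    ┠──────────────────────┨           
    ┃├────┃█024-01-15 00:00:02.1▲┃           
    ┃│  9 ┃2024-01-15 00:00:07.1█┃           
    ┃└────┃2024-01-15 00:00:09.0░┃           
    ┃Moves┃2024-01-15 00:00:10.9░┃           
    ┃     ┃2024-01-15 00:00:14.2░┃           
    ┃     ┃2024-01-15 00:00:15.1░┃           
    ┃     ┃2024-01-15 00:00:17.8░┃           
    ┃     ┃2024-01-15 00:00:17.3░┃           
    ┗━━━━━┃2024-01-15 00:00:22.0▼┃           
          ┗━━━━━━━━━━━━━━━━━━━━━━┛           


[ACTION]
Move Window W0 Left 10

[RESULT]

┬────┬────┬───┃                              
│  2 │  3 │  7┃                              
┼────┼────┼───┃                              
│  6 │  8 ┏━━━━━━━━━━━━━━━━━━━━━━┓           
┼────┼────┃ FileEditor           ┃           
│ 14 │ 13 ┠──────────────────────┨           
┼────┼────┃█024-01-15 00:00:02.1▲┃           
│ 10 │ 15 ┃2024-01-15 00:00:07.1█┃           
┴────┴────┃2024-01-15 00:00:09.0░┃           
: 0       ┃2024-01-15 00:00:10.9░┃           
          ┃2024-01-15 00:00:14.2░┃           
          ┃2024-01-15 00:00:15.1░┃           
          ┃2024-01-15 00:00:17.8░┃           
          ┃2024-01-15 00:00:17.3░┃           
━━━━━━━━━━┃2024-01-15 00:00:22.0▼┃           
          ┗━━━━━━━━━━━━━━━━━━━━━━┛           


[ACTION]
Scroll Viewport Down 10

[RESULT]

│ 14 │ 13 ┠──────────────────────┨           
┼────┼────┃█024-01-15 00:00:02.1▲┃           
│ 10 │ 15 ┃2024-01-15 00:00:07.1█┃           
┴────┴────┃2024-01-15 00:00:09.0░┃           
: 0       ┃2024-01-15 00:00:10.9░┃           
          ┃2024-01-15 00:00:14.2░┃           
          ┃2024-01-15 00:00:15.1░┃           
          ┃2024-01-15 00:00:17.8░┃           
          ┃2024-01-15 00:00:17.3░┃           
━━━━━━━━━━┃2024-01-15 00:00:22.0▼┃           
          ┗━━━━━━━━━━━━━━━━━━━━━━┛           
                                             
                                             
                                             
                                             
                                             


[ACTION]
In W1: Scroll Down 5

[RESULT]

│ 14 │ 13 ┠──────────────────────┨           
┼────┼────┃2024-01-15 00:00:15.1▲┃           
│ 10 │ 15 ┃2024-01-15 00:00:17.8░┃           
┴────┴────┃2024-01-15 00:00:17.3░┃           
: 0       ┃2024-01-15 00:00:22.0░┃           
          ┃2024-01-15 00:00:27.4░┃           
          ┃2024-01-15 00:00:27.6░┃           
          ┃2024-01-15 00:00:29.6█┃           
          ┃2024-01-15 00:00:33.0░┃           
━━━━━━━━━━┃2024-01-15 00:00:35.2▼┃           
          ┗━━━━━━━━━━━━━━━━━━━━━━┛           
                                             
                                             
                                             
                                             
                                             


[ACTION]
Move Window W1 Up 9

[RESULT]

│ 14 │ 13 ┃2024-01-15 00:00:35.2▼┃           
┼────┼────┗━━━━━━━━━━━━━━━━━━━━━━┛           
│ 10 │ 15 │ 12┃                              
┴────┴────┴───┃                              
: 0           ┃                              
              ┃                              
              ┃                              
              ┃                              
              ┃                              
━━━━━━━━━━━━━━┛                              
                                             
                                             
                                             
                                             
                                             
                                             


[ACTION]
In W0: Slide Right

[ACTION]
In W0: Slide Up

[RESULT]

│ 14 │ 13 ┃2024-01-15 00:00:35.2▼┃           
┼────┼────┗━━━━━━━━━━━━━━━━━━━━━━┛           
│ 10 │ 15 │ 12┃                              
┴────┴────┴───┃                              
: 1           ┃                              
              ┃                              
              ┃                              
              ┃                              
              ┃                              
━━━━━━━━━━━━━━┛                              
                                             
                                             
                                             
                                             
                                             
                                             


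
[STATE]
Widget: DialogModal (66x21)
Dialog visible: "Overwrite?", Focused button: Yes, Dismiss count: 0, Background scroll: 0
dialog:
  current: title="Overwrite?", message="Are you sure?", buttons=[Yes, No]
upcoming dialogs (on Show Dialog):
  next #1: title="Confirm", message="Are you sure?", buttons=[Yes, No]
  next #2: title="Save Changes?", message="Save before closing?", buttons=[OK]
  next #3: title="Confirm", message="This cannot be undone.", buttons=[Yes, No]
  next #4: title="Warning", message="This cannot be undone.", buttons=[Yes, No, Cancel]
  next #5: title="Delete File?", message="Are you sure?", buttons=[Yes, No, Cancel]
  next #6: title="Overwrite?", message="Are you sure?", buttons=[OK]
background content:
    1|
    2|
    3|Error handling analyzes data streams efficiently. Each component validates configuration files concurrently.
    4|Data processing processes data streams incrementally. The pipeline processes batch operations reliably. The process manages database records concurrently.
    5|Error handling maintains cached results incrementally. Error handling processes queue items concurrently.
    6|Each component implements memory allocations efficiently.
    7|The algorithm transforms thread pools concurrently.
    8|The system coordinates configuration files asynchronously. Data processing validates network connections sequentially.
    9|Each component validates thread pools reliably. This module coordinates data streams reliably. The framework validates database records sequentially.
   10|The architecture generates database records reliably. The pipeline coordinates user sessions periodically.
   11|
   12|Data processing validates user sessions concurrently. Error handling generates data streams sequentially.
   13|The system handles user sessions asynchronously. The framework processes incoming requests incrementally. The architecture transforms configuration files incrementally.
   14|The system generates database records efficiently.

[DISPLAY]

                                                                  
                                                                  
Error handling analyzes data streams efficiently. Each component v
Data processing processes data streams incrementally. The pipeline
Error handling maintains cached results incrementally. Error handl
Each component implements memory allocations efficiently.         
The algorithm transforms thread pools concurrently.               
The system coordinates configuration files asynchronously. Data pr
Each component validates┌───────────────┐iably. This module coordi
The architecture generat│   Overwrite?  │ds reliably. The pipeline
                        │ Are you sure? │                         
Data processing validate│   [Yes]  No   │oncurrently. Error handli
The system handles user └───────────────┘nously. The framework pro
The system generates database records efficiently.                
                                                                  
                                                                  
                                                                  
                                                                  
                                                                  
                                                                  
                                                                  


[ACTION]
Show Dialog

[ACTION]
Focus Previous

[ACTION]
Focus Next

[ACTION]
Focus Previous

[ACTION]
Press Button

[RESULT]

                                                                  
                                                                  
Error handling analyzes data streams efficiently. Each component v
Data processing processes data streams incrementally. The pipeline
Error handling maintains cached results incrementally. Error handl
Each component implements memory allocations efficiently.         
The algorithm transforms thread pools concurrently.               
The system coordinates configuration files asynchronously. Data pr
Each component validates thread pools reliably. This module coordi
The architecture generates database records reliably. The pipeline
                                                                  
Data processing validates user sessions concurrently. Error handli
The system handles user sessions asynchronously. The framework pro
The system generates database records efficiently.                
                                                                  
                                                                  
                                                                  
                                                                  
                                                                  
                                                                  
                                                                  


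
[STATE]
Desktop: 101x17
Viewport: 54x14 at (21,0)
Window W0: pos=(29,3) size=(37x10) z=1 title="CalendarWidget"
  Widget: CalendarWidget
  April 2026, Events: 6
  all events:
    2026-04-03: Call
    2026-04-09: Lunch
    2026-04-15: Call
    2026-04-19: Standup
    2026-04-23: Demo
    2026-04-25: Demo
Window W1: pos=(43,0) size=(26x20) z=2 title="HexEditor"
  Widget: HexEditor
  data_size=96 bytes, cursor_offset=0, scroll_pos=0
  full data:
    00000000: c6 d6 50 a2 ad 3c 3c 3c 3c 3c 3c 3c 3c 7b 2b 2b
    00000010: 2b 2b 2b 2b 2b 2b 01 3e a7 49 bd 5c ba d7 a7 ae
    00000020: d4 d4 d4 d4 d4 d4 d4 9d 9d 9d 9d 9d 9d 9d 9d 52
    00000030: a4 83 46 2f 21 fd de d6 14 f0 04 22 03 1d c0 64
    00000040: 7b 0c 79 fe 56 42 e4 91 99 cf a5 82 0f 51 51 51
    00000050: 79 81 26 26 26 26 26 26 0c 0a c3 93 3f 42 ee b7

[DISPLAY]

                      ┏━━━━━━━━━━━━━━━━━━━━━━━━┓      
                      ┃ HexEditor              ┃      
                      ┠────────────────────────┨      
        ┏━━━━━━━━━━━━━┃00000000  C6 d6 50 a2 ad┃      
        ┃ CalendarWidg┃00000010  2b 2b 2b 2b 2b┃      
        ┠─────────────┃00000020  d4 d4 d4 d4 d4┃      
        ┃             ┃00000030  a4 83 46 2f 21┃      
        ┃Mo Tu We Th F┃00000040  7b 0c 79 fe 56┃      
        ┃       1  2  ┃00000050  79 81 26 26 26┃      
        ┃ 6  7  8  9* ┃                        ┃      
        ┃13 14 15* 16 ┃                        ┃      
        ┃20 21 22 23* ┃                        ┃      
        ┗━━━━━━━━━━━━━┃                        ┃      
                      ┃                        ┃      


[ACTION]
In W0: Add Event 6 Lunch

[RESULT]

                      ┏━━━━━━━━━━━━━━━━━━━━━━━━┓      
                      ┃ HexEditor              ┃      
                      ┠────────────────────────┨      
        ┏━━━━━━━━━━━━━┃00000000  C6 d6 50 a2 ad┃      
        ┃ CalendarWidg┃00000010  2b 2b 2b 2b 2b┃      
        ┠─────────────┃00000020  d4 d4 d4 d4 d4┃      
        ┃             ┃00000030  a4 83 46 2f 21┃      
        ┃Mo Tu We Th F┃00000040  7b 0c 79 fe 56┃      
        ┃       1  2  ┃00000050  79 81 26 26 26┃      
        ┃ 6*  7  8  9*┃                        ┃      
        ┃13 14 15* 16 ┃                        ┃      
        ┃20 21 22 23* ┃                        ┃      
        ┗━━━━━━━━━━━━━┃                        ┃      
                      ┃                        ┃      


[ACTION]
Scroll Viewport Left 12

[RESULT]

                                  ┏━━━━━━━━━━━━━━━━━━━
                                  ┃ HexEditor         
                                  ┠───────────────────
                    ┏━━━━━━━━━━━━━┃00000000  C6 d6 50 
                    ┃ CalendarWidg┃00000010  2b 2b 2b 
                    ┠─────────────┃00000020  d4 d4 d4 
                    ┃             ┃00000030  a4 83 46 
                    ┃Mo Tu We Th F┃00000040  7b 0c 79 
                    ┃       1  2  ┃00000050  79 81 26 
                    ┃ 6*  7  8  9*┃                   
                    ┃13 14 15* 16 ┃                   
                    ┃20 21 22 23* ┃                   
                    ┗━━━━━━━━━━━━━┃                   
                                  ┃                   


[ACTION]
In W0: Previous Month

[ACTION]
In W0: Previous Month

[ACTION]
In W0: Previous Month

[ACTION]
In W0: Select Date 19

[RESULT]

                                  ┏━━━━━━━━━━━━━━━━━━━
                                  ┃ HexEditor         
                                  ┠───────────────────
                    ┏━━━━━━━━━━━━━┃00000000  C6 d6 50 
                    ┃ CalendarWidg┃00000010  2b 2b 2b 
                    ┠─────────────┃00000020  d4 d4 d4 
                    ┃            J┃00000030  a4 83 46 
                    ┃Mo Tu We Th F┃00000040  7b 0c 79 
                    ┃          1  ┃00000050  79 81 26 
                    ┃ 5  6  7  8  ┃                   
                    ┃12 13 14 15 1┃                   
                    ┃[19] 20 21 22┃                   
                    ┗━━━━━━━━━━━━━┃                   
                                  ┃                   


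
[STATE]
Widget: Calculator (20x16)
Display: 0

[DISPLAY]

                   0
┌───┬───┬───┬───┐   
│ 7 │ 8 │ 9 │ ÷ │   
├───┼───┼───┼───┤   
│ 4 │ 5 │ 6 │ × │   
├───┼───┼───┼───┤   
│ 1 │ 2 │ 3 │ - │   
├───┼───┼───┼───┤   
│ 0 │ . │ = │ + │   
├───┼───┼───┼───┤   
│ C │ MC│ MR│ M+│   
└───┴───┴───┴───┘   
                    
                    
                    
                    


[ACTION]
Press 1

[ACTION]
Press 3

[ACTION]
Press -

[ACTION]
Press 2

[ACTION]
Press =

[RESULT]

                  11
┌───┬───┬───┬───┐   
│ 7 │ 8 │ 9 │ ÷ │   
├───┼───┼───┼───┤   
│ 4 │ 5 │ 6 │ × │   
├───┼───┼───┼───┤   
│ 1 │ 2 │ 3 │ - │   
├───┼───┼───┼───┤   
│ 0 │ . │ = │ + │   
├───┼───┼───┼───┤   
│ C │ MC│ MR│ M+│   
└───┴───┴───┴───┘   
                    
                    
                    
                    


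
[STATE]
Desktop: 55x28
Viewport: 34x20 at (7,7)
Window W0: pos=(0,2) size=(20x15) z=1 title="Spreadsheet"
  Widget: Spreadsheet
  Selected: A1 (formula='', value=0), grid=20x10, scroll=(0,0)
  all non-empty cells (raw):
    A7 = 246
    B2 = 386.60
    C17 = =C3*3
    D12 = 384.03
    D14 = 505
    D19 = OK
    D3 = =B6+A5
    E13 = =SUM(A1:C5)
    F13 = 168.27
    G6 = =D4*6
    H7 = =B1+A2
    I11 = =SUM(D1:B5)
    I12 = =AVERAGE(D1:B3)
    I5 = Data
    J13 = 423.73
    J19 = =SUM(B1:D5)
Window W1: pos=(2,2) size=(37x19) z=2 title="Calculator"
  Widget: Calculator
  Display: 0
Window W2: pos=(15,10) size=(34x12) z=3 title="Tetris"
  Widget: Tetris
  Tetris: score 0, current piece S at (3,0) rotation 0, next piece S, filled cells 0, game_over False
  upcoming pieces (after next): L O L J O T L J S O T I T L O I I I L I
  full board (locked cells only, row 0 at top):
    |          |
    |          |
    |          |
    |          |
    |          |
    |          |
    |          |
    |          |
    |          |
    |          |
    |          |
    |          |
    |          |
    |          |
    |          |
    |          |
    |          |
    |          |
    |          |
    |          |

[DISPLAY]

│ 8 │ 9 │ ÷ │                  ┃  
┼───┼───┼───┤                  ┃  
│ 5 │ 6 │ × │                  ┃  
┼───┼───┏━━━━━━━━━━━━━━━━━━━━━━━━━
│ 2 │ 3 ┃ Tetris                  
┼───┼───┠─────────────────────────
│ . │ = ┃          │Next:         
┼───┼───┃          │ ░░           
│ MC│ MR┃          │░░            
┴───┴───┃          │              
        ┃          │              
        ┃          │              
        ┃          │Score:        
━━━━━━━━┃          │0             
        ┗━━━━━━━━━━━━━━━━━━━━━━━━━
                                  
                                  
                                  
                                  
                                  


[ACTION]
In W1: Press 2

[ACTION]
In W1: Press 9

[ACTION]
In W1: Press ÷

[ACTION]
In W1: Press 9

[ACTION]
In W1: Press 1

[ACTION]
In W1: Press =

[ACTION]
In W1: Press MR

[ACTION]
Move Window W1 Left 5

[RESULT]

8 │ 9 │ ÷ │                  ┃    
──┼───┼───┤                  ┃    
5 │ 6 │ × │                  ┃    
──┼───┼─┏━━━━━━━━━━━━━━━━━━━━━━━━━
2 │ 3 │ ┃ Tetris                  
──┼───┼─┠─────────────────────────
. │ = │ ┃          │Next:         
──┼───┼─┃          │ ░░           
MC│ MR│ ┃          │░░            
──┴───┴─┃          │              
        ┃          │              
        ┃          │              
        ┃          │Score:        
━━━━━━━━┃          │0             
        ┗━━━━━━━━━━━━━━━━━━━━━━━━━
                                  
                                  
                                  
                                  
                                  
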